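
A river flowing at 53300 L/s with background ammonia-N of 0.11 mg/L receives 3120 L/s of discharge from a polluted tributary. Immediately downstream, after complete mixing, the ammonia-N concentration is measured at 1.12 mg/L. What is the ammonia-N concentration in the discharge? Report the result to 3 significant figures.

18.4 mg/L

Mass balance: 53300·0.1100 + 3120·Cₑ = 56420·1.120
→ Cₑ = (56420·1.120 − 53300·0.1100) / 3120 = 18.37 mg/L.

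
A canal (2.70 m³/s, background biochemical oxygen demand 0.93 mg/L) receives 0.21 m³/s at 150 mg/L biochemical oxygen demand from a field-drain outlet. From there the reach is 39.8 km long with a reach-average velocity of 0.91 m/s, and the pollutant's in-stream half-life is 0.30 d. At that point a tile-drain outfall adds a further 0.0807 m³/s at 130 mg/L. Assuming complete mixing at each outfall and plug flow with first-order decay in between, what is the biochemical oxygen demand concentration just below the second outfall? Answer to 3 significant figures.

Conservation of mass: C = (2.700·0.9300 + 0.2100·150.0) / 2.910 = 34.01/2.910 = 11.69 mg/L; combined flow 2.910 m³/s.
Travel time t = 39.8·1000 / 0.91 = 43740 s = 12.15 h.
Half-life 0.30 d → k = ln 2 / 0.30 = 2.310 d⁻¹.
Applying C = C₀e^(−kt): 11.69 × 0.3105 = 3.629 mg/L.
At the second outfall, C = (2.910·3.629 + 0.08070·130.0) / (2.910 + 0.08070) = 7.039 mg/L.

7.04 mg/L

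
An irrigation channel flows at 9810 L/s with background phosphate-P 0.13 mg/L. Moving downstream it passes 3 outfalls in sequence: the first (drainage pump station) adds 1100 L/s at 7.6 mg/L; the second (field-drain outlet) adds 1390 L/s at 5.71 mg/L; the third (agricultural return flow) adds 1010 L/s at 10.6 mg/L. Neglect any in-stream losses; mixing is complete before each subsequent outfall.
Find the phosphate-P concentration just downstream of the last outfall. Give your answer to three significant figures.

Outfall 1: combined Q = 10910 L/s; C = (9810·0.1300 + 1100·7.600)/10910 = 0.8832 mg/L.
Outfall 2: combined Q = 12300 L/s; C = (10910·0.8832 + 1390·5.710)/12300 = 1.429 mg/L.
Outfall 3: combined Q = 13310 L/s; C = (12300·1.429 + 1010·10.60)/13310 = 2.125 mg/L.

2.12 mg/L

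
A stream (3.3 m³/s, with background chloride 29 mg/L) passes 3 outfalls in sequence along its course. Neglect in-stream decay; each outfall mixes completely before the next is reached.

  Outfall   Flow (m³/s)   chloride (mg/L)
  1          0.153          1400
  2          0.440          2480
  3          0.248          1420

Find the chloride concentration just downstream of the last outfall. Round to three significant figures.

After outfall 1: Q = 3.300 + 0.1530 = 3.453 m³/s; C = (3.300·29.00 + 0.1530·1400)/3.453 = 89.75 mg/L.
After outfall 2: Q = 3.453 + 0.4400 = 3.893 m³/s; C = (3.453·89.75 + 0.4400·2480)/3.893 = 359.9 mg/L.
After outfall 3: Q = 3.893 + 0.2480 = 4.141 m³/s; C = (3.893·359.9 + 0.2480·1420)/4.141 = 423.4 mg/L.

423 mg/L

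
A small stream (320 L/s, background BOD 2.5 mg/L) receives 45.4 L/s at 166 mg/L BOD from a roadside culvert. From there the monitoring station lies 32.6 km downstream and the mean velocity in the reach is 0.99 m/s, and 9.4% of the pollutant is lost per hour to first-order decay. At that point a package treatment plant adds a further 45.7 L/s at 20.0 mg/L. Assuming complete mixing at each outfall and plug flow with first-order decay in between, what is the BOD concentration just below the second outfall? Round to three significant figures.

10.4 mg/L

Conservation of mass: C = (320.0·2.500 + 45.40·166.0) / 365.4 = 8336/365.4 = 22.81 mg/L; combined flow 365.4 L/s.
Travel time t = 32.6·1000 / 0.99 = 32930 s = 9.147 h.
9.4%/h lost → k = −ln(1 − 0.094) = 0.09872 h⁻¹.
First-order decay: C = 22.81·exp(−k·t) = 22.81·0.4054 = 9.248 mg/L.
Second outfall: C = (365.4·9.248 + 45.70·20.00)/411.1 = 10.44 mg/L.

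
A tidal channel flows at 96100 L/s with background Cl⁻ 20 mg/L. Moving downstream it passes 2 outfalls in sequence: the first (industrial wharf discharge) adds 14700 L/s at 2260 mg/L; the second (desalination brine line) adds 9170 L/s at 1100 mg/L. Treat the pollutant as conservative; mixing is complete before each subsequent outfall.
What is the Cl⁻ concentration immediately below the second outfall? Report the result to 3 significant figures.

Outfall 1: combined Q = 110800 L/s; C = (96100·20.00 + 14700·2260)/110800 = 317.2 mg/L.
Outfall 2: combined Q = 120000 L/s; C = (110800·317.2 + 9170·1100)/120000 = 377.0 mg/L.

377 mg/L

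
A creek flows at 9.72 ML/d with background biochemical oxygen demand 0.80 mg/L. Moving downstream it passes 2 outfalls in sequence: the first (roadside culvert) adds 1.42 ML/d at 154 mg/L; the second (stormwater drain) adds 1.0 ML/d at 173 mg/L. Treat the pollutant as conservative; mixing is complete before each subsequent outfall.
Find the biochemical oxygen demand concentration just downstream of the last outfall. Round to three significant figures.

32.9 mg/L

Outfall 1: combined Q = 11.14 ML/d; C = (9.720·0.8000 + 1.420·154.0)/11.14 = 20.33 mg/L.
Outfall 2: combined Q = 12.14 ML/d; C = (11.14·20.33 + 1.000·173.0)/12.14 = 32.90 mg/L.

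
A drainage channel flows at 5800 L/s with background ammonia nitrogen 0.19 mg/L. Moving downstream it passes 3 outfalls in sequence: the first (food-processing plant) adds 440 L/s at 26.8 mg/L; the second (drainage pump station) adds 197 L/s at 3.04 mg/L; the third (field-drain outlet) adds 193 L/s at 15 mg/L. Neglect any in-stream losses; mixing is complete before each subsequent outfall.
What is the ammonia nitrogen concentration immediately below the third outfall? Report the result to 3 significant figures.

2.47 mg/L

Below outfall 1: Q → 6240 L/s, C = (5800·0.1900 + 440.0·26.80)/6240 = 2.066 mg/L.
Below outfall 2: Q → 6437 L/s, C = (6240·2.066 + 197.0·3.040)/6437 = 2.096 mg/L.
Below outfall 3: Q → 6630 L/s, C = (6437·2.096 + 193.0·15.00)/6630 = 2.472 mg/L.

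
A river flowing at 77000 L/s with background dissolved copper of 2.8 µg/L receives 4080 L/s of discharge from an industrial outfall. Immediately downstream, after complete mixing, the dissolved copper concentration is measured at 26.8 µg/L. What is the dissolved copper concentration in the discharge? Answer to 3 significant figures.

480 µg/L

Mass balance: 77000·2.800 + 4080·Cₑ = 81080·26.80
→ Cₑ = (81080·26.80 − 77000·2.800) / 4080 = 479.7 µg/L.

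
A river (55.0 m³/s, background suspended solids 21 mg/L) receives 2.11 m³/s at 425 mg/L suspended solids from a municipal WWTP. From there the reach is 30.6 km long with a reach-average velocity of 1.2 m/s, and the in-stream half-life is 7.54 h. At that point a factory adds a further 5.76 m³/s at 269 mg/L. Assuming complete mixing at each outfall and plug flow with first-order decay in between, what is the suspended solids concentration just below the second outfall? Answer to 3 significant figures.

Conservation of mass: C = (55.00·21.00 + 2.110·425.0) / 57.11 = 2052/57.11 = 35.93 mg/L; combined flow 57.11 m³/s.
Travel time t = 30.6·1000 / 1.2 = 25500 s = 7.083 h.
Half-life 7.54 h → k = ln 2 / 7.54 = 0.09193 h⁻¹ = 2.206 d⁻¹.
First-order decay: C = 35.93·exp(−k·t) = 35.93·0.5214 = 18.73 mg/L.
Second outfall: C = (57.11·18.73 + 5.760·269.0)/62.87 = 41.66 mg/L.

41.7 mg/L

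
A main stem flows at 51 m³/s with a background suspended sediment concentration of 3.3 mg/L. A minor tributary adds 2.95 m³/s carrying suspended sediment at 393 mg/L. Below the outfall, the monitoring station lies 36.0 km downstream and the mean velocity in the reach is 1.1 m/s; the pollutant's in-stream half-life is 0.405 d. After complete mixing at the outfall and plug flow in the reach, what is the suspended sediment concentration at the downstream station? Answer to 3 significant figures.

Mixed concentration C = ΣQC/ΣQ = (51.00·3.300 + 2.950·393.0) / 53.95 = 1328/53.95 = 24.61 mg/L.
Travel time t = 36.0·1000 / 1.1 = 32730 s = 9.091 h.
Half-life 0.405 d → k = ln 2 / 0.405 = 1.711 d⁻¹.
After decay, C = 24.61 × e^(−kt) = 24.61 × 0.5229 = 12.87 mg/L.

12.9 mg/L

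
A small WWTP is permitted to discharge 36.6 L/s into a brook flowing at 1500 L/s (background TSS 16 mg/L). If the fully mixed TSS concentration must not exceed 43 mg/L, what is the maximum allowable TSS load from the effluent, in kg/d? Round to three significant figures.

3640 kg/d

Mass balance at the limit: 1500·16.00 + 36.60·Cₑ = 1537·43 → Cₑ = 1150 mg/L.
36.60 L/s = 0.03660 m³/s. Load = 0.03660 m³/s × 1150 g/m³ × 86 400 s/d = 3635 kg/d.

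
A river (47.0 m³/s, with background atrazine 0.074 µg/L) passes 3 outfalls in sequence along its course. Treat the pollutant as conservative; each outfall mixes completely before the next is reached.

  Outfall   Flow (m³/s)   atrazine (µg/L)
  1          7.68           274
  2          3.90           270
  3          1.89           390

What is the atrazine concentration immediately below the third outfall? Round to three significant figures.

64.5 µg/L

Below outfall 1: Q → 54.68 m³/s, C = (47.00·0.07400 + 7.680·274.0)/54.68 = 38.55 µg/L.
Below outfall 2: Q → 58.58 m³/s, C = (54.68·38.55 + 3.900·270.0)/58.58 = 53.96 µg/L.
Below outfall 3: Q → 60.47 m³/s, C = (58.58·53.96 + 1.890·390.0)/60.47 = 64.46 µg/L.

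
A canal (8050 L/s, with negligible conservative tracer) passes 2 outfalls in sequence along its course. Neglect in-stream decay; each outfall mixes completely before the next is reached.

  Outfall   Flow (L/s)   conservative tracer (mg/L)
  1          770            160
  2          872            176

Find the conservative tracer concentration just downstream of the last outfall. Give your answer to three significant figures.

28.5 mg/L

Outfall 1: combined Q = 8820 L/s; C = (8050·0 + 770.0·160.0)/8820 = 13.97 mg/L.
Outfall 2: combined Q = 9692 L/s; C = (8820·13.97 + 872.0·176.0)/9692 = 28.55 mg/L.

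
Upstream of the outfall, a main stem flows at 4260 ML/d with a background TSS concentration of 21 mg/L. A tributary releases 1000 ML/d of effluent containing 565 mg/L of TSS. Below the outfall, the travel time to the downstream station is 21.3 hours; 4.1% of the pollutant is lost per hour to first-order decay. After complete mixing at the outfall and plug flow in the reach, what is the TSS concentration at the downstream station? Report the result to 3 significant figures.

51.0 mg/L

Mixed concentration C = ΣQC/ΣQ = (4260·21.00 + 1000·565.0) / 5260 = 654500/5260 = 124.4 mg/L.
4.1%/h lost → k = −ln(1 − 0.041) = 0.04186 h⁻¹.
Applying C = C₀e^(−kt): 124.4 × 0.4100 = 51.01 mg/L.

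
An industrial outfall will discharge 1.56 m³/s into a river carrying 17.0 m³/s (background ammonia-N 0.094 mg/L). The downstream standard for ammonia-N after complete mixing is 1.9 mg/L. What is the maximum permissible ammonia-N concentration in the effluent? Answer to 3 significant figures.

At the limit, (Qr·Cr + Qe·Cₑ)/(Qr + Qe) = 1.9:
Cₑ = (18.56·1.9 − 17.00·0.09400) / 1.560 = 21.58 mg/L.

21.6 mg/L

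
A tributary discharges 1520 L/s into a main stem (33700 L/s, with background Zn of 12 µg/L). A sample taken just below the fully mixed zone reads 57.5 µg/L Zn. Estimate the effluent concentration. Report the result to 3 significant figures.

Mass balance: 33700·12.00 + 1520·Cₑ = 35220·57.50
→ Cₑ = (35220·57.50 − 33700·12.00) / 1520 = 1066 µg/L.

1070 µg/L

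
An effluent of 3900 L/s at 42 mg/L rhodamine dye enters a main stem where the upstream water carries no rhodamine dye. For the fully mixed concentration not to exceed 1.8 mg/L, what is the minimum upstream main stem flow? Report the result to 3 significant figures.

87100 L/s

Set C_mix = 1.8: (Q·0 + 3900·42.00) / (Q + 3900) = 1.8
→ Q = 3900·(42.00 − 1.8)/(1.8 − 0) = 87100 L/s.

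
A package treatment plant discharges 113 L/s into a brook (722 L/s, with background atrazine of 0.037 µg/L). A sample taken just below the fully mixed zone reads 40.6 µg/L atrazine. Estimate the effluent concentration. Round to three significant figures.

300 µg/L

Mass balance: 722.0·0.03700 + 113.0·Cₑ = 835.0·40.60
→ Cₑ = (835.0·40.60 − 722.0·0.03700) / 113.0 = 299.8 µg/L.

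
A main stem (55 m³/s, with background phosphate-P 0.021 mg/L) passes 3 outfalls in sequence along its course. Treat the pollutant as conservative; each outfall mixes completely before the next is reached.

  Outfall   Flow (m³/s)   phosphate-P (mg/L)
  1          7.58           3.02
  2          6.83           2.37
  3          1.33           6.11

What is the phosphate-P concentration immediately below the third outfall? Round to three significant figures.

0.684 mg/L

Below outfall 1: Q → 62.58 m³/s, C = (55.00·0.02100 + 7.580·3.020)/62.58 = 0.3843 mg/L.
Below outfall 2: Q → 69.41 m³/s, C = (62.58·0.3843 + 6.830·2.370)/69.41 = 0.5797 mg/L.
Below outfall 3: Q → 70.74 m³/s, C = (69.41·0.5797 + 1.330·6.110)/70.74 = 0.6836 mg/L.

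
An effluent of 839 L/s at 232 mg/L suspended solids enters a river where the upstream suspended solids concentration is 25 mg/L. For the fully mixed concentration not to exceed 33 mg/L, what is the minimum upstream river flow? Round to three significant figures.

Set C_mix = 33: (Q·25.00 + 839.0·232.0) / (Q + 839.0) = 33
→ Q = 839.0·(232.0 − 33)/(33 − 25.00) = 20870 L/s.

20900 L/s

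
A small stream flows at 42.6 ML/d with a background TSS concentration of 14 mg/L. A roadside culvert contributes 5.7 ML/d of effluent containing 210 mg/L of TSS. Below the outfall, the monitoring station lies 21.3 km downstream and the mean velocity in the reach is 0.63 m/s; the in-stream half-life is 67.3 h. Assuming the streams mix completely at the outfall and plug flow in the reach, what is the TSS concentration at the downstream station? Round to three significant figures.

After mixing, C = (42.60·14.00 + 5.700·210.0) / 48.30 = 1793/48.30 = 37.13 mg/L.
Travel time t = 21.3·1000 / 0.63 = 33810 s = 9.392 h.
Half-life 67.3 h → k = ln 2 / 67.3 = 0.01030 h⁻¹ = 0.2472 d⁻¹.
After decay, C = 37.13 × e^(−kt) = 37.13 × 0.9078 = 33.71 mg/L.

33.7 mg/L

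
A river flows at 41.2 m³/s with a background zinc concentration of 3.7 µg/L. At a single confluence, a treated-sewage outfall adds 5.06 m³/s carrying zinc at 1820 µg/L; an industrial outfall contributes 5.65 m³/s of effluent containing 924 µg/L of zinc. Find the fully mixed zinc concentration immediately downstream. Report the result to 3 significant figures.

Mixed concentration C = ΣQC/ΣQ = (41.20·3.700 + 5.060·1820 + 5.650·924.0) / 51.91 = 14580/51.91 = 280.9 µg/L.

281 µg/L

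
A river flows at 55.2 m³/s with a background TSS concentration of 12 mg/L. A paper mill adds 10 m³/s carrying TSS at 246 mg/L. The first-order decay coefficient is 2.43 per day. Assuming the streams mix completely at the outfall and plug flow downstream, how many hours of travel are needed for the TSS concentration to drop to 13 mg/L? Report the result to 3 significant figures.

12.9 h

Mixed concentration C = ΣQC/ΣQ = (55.20·12.00 + 10.00·246.0) / 65.20 = 3122/65.20 = 47.89 mg/L.
47.89·exp(−k·t) = 13 → t = ln(47.89/13)/k = 46360 s = 12.88 h.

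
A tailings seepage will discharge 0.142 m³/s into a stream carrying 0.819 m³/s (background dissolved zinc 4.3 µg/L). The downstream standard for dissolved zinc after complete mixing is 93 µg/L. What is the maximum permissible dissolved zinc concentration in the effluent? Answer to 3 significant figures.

At the limit, (Qr·Cr + Qe·Cₑ)/(Qr + Qe) = 93:
Cₑ = (0.9610·93 − 0.8190·4.300) / 0.1420 = 604.6 µg/L.

605 µg/L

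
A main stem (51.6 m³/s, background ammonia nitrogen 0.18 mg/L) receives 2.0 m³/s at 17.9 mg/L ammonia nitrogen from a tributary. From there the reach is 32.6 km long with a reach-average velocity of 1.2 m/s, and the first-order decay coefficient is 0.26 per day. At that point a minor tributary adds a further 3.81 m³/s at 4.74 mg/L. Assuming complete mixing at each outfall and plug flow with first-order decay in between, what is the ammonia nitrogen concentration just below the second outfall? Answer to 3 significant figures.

1.04 mg/L

After mixing, C = (51.60·0.1800 + 2.000·17.90) / 53.60 = 45.09/53.60 = 0.8412 mg/L; combined flow 53.60 m³/s.
Travel time t = 32.6·1000 / 1.2 = 27170 s = 7.546 h.
Decay over the reach: 0.8412·exp(−kt) = 0.8412·0.9215 = 0.7752 mg/L.
Second outfall: C = (53.60·0.7752 + 3.810·4.740)/57.41 = 1.038 mg/L.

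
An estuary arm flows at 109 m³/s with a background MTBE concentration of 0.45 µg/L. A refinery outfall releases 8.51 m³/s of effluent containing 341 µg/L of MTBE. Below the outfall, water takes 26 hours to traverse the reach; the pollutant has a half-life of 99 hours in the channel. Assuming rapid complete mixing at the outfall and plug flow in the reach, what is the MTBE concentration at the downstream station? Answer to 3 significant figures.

20.9 µg/L

Mass balance: C = (109.0·0.4500 + 8.510·341.0) / 117.5 = 2951/117.5 = 25.11 µg/L.
Half-life 99 h → k = ln 2 / 99 = 0.007001 h⁻¹ = 0.1680 d⁻¹.
Decay over the reach: 25.11·exp(−kt) = 25.11·0.8336 = 20.93 µg/L.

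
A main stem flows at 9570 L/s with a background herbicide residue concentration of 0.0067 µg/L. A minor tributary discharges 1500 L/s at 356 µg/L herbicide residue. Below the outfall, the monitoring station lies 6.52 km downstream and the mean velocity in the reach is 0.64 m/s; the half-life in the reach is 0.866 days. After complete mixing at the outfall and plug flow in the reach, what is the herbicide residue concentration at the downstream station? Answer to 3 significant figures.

Mixed concentration C = ΣQC/ΣQ = (9570·0.006700 + 1500·356.0) / 11070 = 534100/11070 = 48.24 µg/L.
Travel time t = 6.52·1000 / 0.64 = 10190 s = 2.830 h.
Half-life 0.866 d → k = ln 2 / 0.866 = 0.8004 d⁻¹.
First-order decay: C = 48.24·exp(−k·t) = 48.24·0.9099 = 43.90 µg/L.

43.9 µg/L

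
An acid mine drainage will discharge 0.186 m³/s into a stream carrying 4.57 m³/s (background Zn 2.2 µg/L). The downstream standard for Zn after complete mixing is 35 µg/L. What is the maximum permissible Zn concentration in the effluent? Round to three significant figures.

841 µg/L

At the limit, (Qr·Cr + Qe·Cₑ)/(Qr + Qe) = 35:
Cₑ = (4.756·35 − 4.570·2.200) / 0.1860 = 840.9 µg/L.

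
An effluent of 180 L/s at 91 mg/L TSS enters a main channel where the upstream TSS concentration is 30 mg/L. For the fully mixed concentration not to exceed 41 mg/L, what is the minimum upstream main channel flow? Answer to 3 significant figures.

818 L/s

Set C_mix = 41: (Q·30.00 + 180.0·91.00) / (Q + 180.0) = 41
→ Q = 180.0·(91.00 − 41)/(41 − 30.00) = 818.2 L/s.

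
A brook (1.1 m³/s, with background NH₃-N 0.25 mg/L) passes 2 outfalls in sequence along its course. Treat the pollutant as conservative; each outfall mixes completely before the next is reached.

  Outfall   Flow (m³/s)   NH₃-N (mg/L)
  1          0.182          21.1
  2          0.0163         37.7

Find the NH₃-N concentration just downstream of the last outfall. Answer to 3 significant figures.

Outfall 1: combined Q = 1.282 m³/s; C = (1.100·0.2500 + 0.1820·21.10)/1.282 = 3.210 mg/L.
Outfall 2: combined Q = 1.298 m³/s; C = (1.282·3.210 + 0.01630·37.70)/1.298 = 3.643 mg/L.

3.64 mg/L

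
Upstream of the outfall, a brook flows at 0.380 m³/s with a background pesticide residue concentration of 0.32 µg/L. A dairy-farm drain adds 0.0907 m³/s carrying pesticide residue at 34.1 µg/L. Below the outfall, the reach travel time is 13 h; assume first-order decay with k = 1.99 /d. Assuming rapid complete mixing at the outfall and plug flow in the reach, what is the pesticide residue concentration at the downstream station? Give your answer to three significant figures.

Flow-weighted average: C = (0.3800·0.3200 + 0.09070·34.10) / 0.4707 = 3.214/0.4707 = 6.829 µg/L.
First-order decay: C = 6.829·exp(−k·t) = 6.829·0.3403 = 2.324 µg/L.

2.32 µg/L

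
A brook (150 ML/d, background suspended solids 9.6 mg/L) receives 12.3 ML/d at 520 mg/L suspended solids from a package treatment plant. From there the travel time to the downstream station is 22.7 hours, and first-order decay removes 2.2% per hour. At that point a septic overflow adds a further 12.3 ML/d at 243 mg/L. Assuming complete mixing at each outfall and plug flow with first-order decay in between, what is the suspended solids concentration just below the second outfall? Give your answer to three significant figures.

44.2 mg/L

After mixing, C = (150.0·9.600 + 12.30·520.0) / 162.3 = 7836/162.3 = 48.28 mg/L; combined flow 162.3 ML/d.
2.2%/h lost → k = −ln(1 − 0.022) = 0.02225 h⁻¹.
After decay, C = 48.28 × e^(−kt) = 48.28 × 0.6035 = 29.14 mg/L.
At the second outfall, C = (162.3·29.14 + 12.30·243.0) / (162.3 + 12.30) = 44.20 mg/L.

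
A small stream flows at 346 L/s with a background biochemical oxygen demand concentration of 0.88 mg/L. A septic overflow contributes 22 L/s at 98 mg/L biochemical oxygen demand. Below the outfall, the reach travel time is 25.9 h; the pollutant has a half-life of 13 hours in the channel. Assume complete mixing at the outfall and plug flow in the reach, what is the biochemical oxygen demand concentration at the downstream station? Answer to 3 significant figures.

1.68 mg/L

Flow-weighted average: C = (346.0·0.8800 + 22.00·98.00) / 368.0 = 2460/368.0 = 6.686 mg/L.
Half-life 13 h → k = ln 2 / 13 = 0.05332 h⁻¹ = 1.280 d⁻¹.
First-order decay: C = 6.686·exp(−k·t) = 6.686·0.2513 = 1.680 mg/L.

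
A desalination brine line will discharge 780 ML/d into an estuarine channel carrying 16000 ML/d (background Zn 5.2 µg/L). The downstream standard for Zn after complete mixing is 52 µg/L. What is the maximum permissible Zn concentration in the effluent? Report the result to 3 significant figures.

At the limit, (Qr·Cr + Qe·Cₑ)/(Qr + Qe) = 52:
Cₑ = (16780·52 − 16000·5.200) / 780.0 = 1012 µg/L.

1010 µg/L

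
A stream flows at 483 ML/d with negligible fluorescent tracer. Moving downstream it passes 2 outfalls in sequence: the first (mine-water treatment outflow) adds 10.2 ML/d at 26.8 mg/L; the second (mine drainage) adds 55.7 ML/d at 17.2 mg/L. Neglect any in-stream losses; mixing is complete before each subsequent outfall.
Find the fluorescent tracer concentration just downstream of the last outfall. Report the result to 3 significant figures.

2.24 mg/L

After outfall 1: Q = 483.0 + 10.20 = 493.2 ML/d; C = (483.0·0 + 10.20·26.80)/493.2 = 0.5543 mg/L.
After outfall 2: Q = 493.2 + 55.70 = 548.9 ML/d; C = (493.2·0.5543 + 55.70·17.20)/548.9 = 2.243 mg/L.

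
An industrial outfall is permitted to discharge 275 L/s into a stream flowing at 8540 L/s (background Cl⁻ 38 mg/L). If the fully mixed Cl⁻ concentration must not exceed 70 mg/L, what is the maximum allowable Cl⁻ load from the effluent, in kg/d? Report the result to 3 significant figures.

Mass balance at the limit: 8540·38.00 + 275.0·Cₑ = 8815·70 → Cₑ = 1064 mg/L.
275.0 L/s = 0.2750 m³/s. Load = 0.2750 m³/s × 1064 g/m³ × 86 400 s/d = 25270 kg/d.

25300 kg/d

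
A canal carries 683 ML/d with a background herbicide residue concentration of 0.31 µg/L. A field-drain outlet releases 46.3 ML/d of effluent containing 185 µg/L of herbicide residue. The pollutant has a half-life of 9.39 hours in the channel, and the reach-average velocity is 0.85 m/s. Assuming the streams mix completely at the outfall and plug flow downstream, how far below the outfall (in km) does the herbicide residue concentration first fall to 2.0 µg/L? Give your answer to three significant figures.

Conservation of mass: C = (683.0·0.3100 + 46.30·185.0) / 729.3 = 8777/729.3 = 12.04 µg/L.
Half-life 9.39 h → k = ln 2 / 9.39 = 0.07382 h⁻¹ = 1.772 d⁻¹.
Set 12.04·exp(−k·t) = 2.0 → t = ln(12.04/2.0)/k = 87520 s = 24.31 h.
Distance = v·t = 0.85·87520 = 74400 m = 74.40 km.

74.4 km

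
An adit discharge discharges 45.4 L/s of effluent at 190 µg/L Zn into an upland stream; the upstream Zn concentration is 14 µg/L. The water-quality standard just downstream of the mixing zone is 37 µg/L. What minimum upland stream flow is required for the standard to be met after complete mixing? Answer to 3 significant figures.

302 L/s

Set C_mix = 37: (Q·14.00 + 45.40·190.0) / (Q + 45.40) = 37
→ Q = 45.40·(190.0 − 37)/(37 − 14.00) = 302.0 L/s.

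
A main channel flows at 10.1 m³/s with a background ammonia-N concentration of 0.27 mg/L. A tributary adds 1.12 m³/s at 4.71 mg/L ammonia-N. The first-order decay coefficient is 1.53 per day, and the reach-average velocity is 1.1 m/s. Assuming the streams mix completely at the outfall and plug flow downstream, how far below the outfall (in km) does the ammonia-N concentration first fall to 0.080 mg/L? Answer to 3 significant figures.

Conservation of mass: C = (10.10·0.2700 + 1.120·4.710) / 11.22 = 8.002/11.22 = 0.7132 mg/L.
Set 0.7132·exp(−k·t) = 0.080 → t = ln(0.7132/0.080)/k = 123500 s = 34.32 h.
Distance = v·t = 1.1·123500 = 135900 m = 135.9 km.

136 km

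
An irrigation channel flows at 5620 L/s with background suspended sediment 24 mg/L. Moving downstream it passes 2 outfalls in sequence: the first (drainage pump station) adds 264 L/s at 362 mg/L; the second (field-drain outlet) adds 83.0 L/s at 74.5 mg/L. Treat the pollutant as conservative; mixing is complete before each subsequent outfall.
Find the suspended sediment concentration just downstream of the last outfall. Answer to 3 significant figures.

39.7 mg/L

Below outfall 1: Q → 5884 L/s, C = (5620·24.00 + 264.0·362.0)/5884 = 39.17 mg/L.
Below outfall 2: Q → 5967 L/s, C = (5884·39.17 + 83.00·74.50)/5967 = 39.66 mg/L.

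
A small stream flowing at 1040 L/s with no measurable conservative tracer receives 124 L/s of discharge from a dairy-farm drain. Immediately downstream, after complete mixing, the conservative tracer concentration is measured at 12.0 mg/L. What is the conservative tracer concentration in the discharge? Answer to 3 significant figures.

113 mg/L

Mass balance: 1040·0 + 124.0·Cₑ = 1164·12.00
→ Cₑ = (1164·12.00 − 1040·0) / 124.0 = 112.6 mg/L.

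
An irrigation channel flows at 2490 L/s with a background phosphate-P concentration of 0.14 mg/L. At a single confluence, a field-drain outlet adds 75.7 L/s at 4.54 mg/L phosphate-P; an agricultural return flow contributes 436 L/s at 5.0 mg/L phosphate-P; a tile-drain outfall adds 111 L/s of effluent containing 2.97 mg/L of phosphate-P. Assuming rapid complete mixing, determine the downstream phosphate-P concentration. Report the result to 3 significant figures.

1.03 mg/L

Flow-weighted average: C = (2490·0.1400 + 75.70·4.540 + 436.0·5.000 + 111.0·2.970) / 3113 = 3202/3113 = 1.029 mg/L.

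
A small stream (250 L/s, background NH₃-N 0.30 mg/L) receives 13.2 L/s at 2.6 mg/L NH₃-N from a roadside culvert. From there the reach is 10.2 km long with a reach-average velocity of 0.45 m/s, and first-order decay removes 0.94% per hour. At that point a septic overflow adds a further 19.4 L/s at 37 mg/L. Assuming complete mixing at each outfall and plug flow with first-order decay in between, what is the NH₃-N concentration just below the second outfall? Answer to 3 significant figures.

After mixing, C = (250.0·0.3000 + 13.20·2.600) / 263.2 = 109.3/263.2 = 0.4153 mg/L; combined flow 263.2 L/s.
Travel time t = 10.2·1000 / 0.45 = 22670 s = 6.296 h.
0.94%/h lost → k = −ln(1 − 0.0094) = 0.009444 h⁻¹.
Applying C = C₀e^(−kt): 0.4153 × 0.9423 = 0.3914 mg/L.
Second outfall: C = (263.2·0.3914 + 19.40·37.00)/282.6 = 2.904 mg/L.

2.90 mg/L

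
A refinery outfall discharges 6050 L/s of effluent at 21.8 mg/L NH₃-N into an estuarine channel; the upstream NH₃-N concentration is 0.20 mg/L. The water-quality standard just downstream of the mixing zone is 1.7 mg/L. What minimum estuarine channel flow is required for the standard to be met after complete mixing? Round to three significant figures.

81100 L/s

Set C_mix = 1.7: (Q·0.2000 + 6050·21.80) / (Q + 6050) = 1.7
→ Q = 6050·(21.80 − 1.7)/(1.7 − 0.2000) = 81070 L/s.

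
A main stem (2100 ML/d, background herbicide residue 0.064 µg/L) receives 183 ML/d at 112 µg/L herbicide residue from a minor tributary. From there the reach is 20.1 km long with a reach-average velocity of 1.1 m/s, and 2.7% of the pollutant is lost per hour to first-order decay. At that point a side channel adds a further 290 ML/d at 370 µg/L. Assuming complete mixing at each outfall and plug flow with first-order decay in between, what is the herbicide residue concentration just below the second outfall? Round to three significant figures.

Flow-weighted average: C = (2100·0.06400 + 183.0·112.0) / 2283 = 20630/2283 = 9.037 µg/L; combined flow 2283 ML/d.
Travel time t = 20.1·1000 / 1.1 = 18270 s = 5.076 h.
2.7%/h lost → k = −ln(1 − 0.027) = 0.02737 h⁻¹.
Applying C = C₀e^(−kt): 9.037 × 0.8703 = 7.864 µg/L.
Second outfall: C = (2283·7.864 + 290.0·370.0)/2573 = 48.68 µg/L.

48.7 µg/L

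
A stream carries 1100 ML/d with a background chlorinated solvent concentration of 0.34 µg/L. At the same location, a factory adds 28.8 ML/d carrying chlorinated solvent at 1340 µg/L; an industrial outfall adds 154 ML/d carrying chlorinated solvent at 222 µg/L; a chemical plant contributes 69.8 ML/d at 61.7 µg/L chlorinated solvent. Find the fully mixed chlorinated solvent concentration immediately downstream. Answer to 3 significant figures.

57.3 µg/L

Mass balance: C = (1100·0.3400 + 28.80·1340 + 154.0·222.0 + 69.80·61.70) / 1353 = 77460/1353 = 57.27 µg/L.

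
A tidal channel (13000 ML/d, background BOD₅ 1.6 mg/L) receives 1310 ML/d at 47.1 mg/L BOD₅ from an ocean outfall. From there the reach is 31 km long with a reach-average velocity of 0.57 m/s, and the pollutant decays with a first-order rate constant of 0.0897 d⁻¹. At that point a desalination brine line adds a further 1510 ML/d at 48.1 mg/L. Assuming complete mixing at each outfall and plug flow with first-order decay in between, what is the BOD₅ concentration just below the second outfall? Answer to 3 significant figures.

9.52 mg/L

Mixed concentration C = ΣQC/ΣQ = (13000·1.600 + 1310·47.10) / 14310 = 82500/14310 = 5.765 mg/L; combined flow 14310 ML/d.
Travel time t = 31·1000 / 0.57 = 54390 s = 15.11 h.
After decay, C = 5.765 × e^(−kt) = 5.765 × 0.9451 = 5.449 mg/L.
Second outfall: C = (14310·5.449 + 1510·48.10)/15820 = 9.520 mg/L.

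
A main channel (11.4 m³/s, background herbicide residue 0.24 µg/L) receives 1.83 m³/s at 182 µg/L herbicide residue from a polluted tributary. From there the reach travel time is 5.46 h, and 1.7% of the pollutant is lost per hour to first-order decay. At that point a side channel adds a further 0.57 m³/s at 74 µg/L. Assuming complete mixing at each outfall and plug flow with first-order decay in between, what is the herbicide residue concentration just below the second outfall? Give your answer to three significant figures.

Mixed concentration C = ΣQC/ΣQ = (11.40·0.2400 + 1.830·182.0) / 13.23 = 335.8/13.23 = 25.38 µg/L; combined flow 13.23 m³/s.
1.7%/h lost → k = −ln(1 − 0.017) = 0.01715 h⁻¹.
First-order decay: C = 25.38·exp(−k·t) = 25.38·0.9106 = 23.11 µg/L.
At the second outfall, C = (13.23·23.11 + 0.5700·74.00) / (13.23 + 0.5700) = 25.21 µg/L.

25.2 µg/L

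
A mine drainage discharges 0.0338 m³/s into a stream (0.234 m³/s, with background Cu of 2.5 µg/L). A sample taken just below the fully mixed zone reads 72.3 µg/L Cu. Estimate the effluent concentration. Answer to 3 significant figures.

556 µg/L

Mass balance: 0.2340·2.500 + 0.03380·Cₑ = 0.2678·72.30
→ Cₑ = (0.2678·72.30 − 0.2340·2.500) / 0.03380 = 555.5 µg/L.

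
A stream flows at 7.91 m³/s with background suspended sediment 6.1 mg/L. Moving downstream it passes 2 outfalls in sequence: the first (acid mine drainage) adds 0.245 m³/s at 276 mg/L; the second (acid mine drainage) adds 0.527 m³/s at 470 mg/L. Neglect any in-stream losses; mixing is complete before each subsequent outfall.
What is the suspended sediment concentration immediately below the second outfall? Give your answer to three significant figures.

41.9 mg/L

After outfall 1: Q = 7.910 + 0.2450 = 8.155 m³/s; C = (7.910·6.100 + 0.2450·276.0)/8.155 = 14.21 mg/L.
After outfall 2: Q = 8.155 + 0.5270 = 8.682 m³/s; C = (8.155·14.21 + 0.5270·470.0)/8.682 = 41.88 mg/L.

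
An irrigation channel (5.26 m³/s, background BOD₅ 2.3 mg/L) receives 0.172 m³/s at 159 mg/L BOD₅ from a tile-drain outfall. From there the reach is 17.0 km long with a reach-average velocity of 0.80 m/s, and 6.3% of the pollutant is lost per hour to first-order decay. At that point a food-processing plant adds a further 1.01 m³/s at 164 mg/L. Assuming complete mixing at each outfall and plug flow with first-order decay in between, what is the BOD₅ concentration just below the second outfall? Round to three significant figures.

Mixed concentration C = ΣQC/ΣQ = (5.260·2.300 + 0.1720·159.0) / 5.432 = 39.45/5.432 = 7.262 mg/L; combined flow 5.432 m³/s.
Travel time t = 17.0·1000 / 0.80 = 21250 s = 5.903 h.
6.3%/h lost → k = −ln(1 − 0.063) = 0.06507 h⁻¹.
First-order decay: C = 7.262·exp(−k·t) = 7.262·0.6811 = 4.946 mg/L.
At the second outfall, C = (5.432·4.946 + 1.010·164.0) / (5.432 + 1.010) = 29.88 mg/L.

29.9 mg/L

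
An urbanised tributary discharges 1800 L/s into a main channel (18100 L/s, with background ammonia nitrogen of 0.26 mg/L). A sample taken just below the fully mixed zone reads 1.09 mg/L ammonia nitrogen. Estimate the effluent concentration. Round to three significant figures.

9.44 mg/L

Mass balance: 18100·0.2600 + 1800·Cₑ = 19900·1.090
→ Cₑ = (19900·1.090 − 18100·0.2600) / 1800 = 9.436 mg/L.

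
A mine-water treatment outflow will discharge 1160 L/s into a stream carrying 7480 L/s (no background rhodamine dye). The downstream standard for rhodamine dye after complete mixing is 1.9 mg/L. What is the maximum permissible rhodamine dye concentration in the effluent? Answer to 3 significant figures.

At the limit, (Qr·Cr + Qe·Cₑ)/(Qr + Qe) = 1.9:
Cₑ = (8640·1.9 − 7480·0) / 1160 = 14.15 mg/L.

14.2 mg/L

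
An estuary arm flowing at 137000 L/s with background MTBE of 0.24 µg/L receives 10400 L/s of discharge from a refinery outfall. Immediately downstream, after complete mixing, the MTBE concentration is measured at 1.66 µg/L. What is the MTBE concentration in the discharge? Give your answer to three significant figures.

20.4 µg/L

Mass balance: 137000·0.2400 + 10400·Cₑ = 147400·1.660
→ Cₑ = (147400·1.660 − 137000·0.2400) / 10400 = 20.37 µg/L.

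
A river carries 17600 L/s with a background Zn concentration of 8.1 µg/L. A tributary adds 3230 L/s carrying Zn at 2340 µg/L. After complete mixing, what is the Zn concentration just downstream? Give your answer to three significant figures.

370 µg/L

Flow-weighted average: C = (17600·8.100 + 3230·2340) / 20830 = 7701000/20830 = 369.7 µg/L.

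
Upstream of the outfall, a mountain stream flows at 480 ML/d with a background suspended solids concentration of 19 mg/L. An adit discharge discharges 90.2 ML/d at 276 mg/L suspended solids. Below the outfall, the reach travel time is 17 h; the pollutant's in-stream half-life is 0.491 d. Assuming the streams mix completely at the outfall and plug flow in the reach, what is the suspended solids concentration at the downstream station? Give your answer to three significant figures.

Mass balance: C = (480.0·19.00 + 90.20·276.0) / 570.2 = 34020/570.2 = 59.65 mg/L.
Half-life 0.491 d → k = ln 2 / 0.491 = 1.412 d⁻¹.
After decay, C = 59.65 × e^(−kt) = 59.65 × 0.3679 = 21.95 mg/L.

21.9 mg/L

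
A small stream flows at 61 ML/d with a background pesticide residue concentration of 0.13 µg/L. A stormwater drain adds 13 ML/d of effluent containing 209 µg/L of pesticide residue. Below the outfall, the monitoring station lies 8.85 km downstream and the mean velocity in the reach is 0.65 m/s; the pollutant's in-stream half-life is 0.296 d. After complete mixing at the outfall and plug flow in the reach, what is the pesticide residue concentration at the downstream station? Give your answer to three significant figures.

Conservation of mass: C = (61.00·0.1300 + 13.00·209.0) / 74.00 = 2725/74.00 = 36.82 µg/L.
Travel time t = 8.85·1000 / 0.65 = 13620 s = 3.782 h.
Half-life 0.296 d → k = ln 2 / 0.296 = 2.342 d⁻¹.
First-order decay: C = 36.82·exp(−k·t) = 36.82·0.6914 = 25.46 µg/L.

25.5 µg/L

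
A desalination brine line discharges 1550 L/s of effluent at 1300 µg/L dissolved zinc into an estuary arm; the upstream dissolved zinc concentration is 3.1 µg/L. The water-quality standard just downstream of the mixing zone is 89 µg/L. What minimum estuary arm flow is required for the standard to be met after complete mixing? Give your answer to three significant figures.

Set C_mix = 89: (Q·3.100 + 1550·1300) / (Q + 1550) = 89
→ Q = 1550·(1300 − 89)/(89 − 3.100) = 21850 L/s.

21900 L/s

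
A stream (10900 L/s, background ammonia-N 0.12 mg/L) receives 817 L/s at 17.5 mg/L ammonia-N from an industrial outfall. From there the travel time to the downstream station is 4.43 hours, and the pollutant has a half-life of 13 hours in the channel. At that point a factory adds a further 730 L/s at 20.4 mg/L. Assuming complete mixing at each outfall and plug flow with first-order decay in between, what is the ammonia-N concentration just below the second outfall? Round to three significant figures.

After mixing, C = (10900·0.1200 + 817.0·17.50) / 11720 = 15610/11720 = 1.332 mg/L; combined flow 11720 L/s.
Half-life 13 h → k = ln 2 / 13 = 0.05332 h⁻¹ = 1.280 d⁻¹.
Applying C = C₀e^(−kt): 1.332 × 0.7896 = 1.052 mg/L.
At the second outfall, C = (11720·1.052 + 730.0·20.40) / (11720 + 730.0) = 2.186 mg/L.

2.19 mg/L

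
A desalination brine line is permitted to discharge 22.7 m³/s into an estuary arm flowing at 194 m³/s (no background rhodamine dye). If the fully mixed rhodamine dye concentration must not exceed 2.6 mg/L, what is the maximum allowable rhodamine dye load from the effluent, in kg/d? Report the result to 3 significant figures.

48700 kg/d

Mass balance at the limit: 194.0·0 + 22.70·Cₑ = 216.7·2.6 → Cₑ = 24.82 mg/L.
Load = 22.70 m³/s × 24.82 g/m³ × 86 400 s/d = 48680 kg/d.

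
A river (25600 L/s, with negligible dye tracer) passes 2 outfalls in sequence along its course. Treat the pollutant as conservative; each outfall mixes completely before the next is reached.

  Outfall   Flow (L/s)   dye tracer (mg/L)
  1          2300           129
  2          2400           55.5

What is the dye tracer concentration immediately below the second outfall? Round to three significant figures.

Below outfall 1: Q → 27900 L/s, C = (25600·0 + 2300·129.0)/27900 = 10.63 mg/L.
Below outfall 2: Q → 30300 L/s, C = (27900·10.63 + 2400·55.50)/30300 = 14.19 mg/L.

14.2 mg/L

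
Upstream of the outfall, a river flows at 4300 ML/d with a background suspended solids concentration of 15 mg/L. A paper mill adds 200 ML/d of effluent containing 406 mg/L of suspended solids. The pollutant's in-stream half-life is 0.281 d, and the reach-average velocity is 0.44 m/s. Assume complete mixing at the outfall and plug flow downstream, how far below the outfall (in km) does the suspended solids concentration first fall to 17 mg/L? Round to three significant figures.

Mass balance: C = (4300·15.00 + 200.0·406.0) / 4500 = 145700/4500 = 32.38 mg/L.
Half-life 0.281 d → k = ln 2 / 0.281 = 2.467 d⁻¹.
Set 32.38·exp(−k·t) = 17 → t = ln(32.38/17)/k = 22570 s = 6.268 h.
Distance = v·t = 0.44·22570 = 9929 m = 9.929 km.

9.93 km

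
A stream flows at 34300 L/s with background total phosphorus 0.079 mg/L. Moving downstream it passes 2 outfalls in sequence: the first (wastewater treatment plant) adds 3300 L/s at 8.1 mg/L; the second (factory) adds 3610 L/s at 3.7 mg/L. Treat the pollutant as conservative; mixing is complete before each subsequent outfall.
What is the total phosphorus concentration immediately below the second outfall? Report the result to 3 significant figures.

1.04 mg/L

Below outfall 1: Q → 37600 L/s, C = (34300·0.07900 + 3300·8.100)/37600 = 0.7830 mg/L.
Below outfall 2: Q → 41210 L/s, C = (37600·0.7830 + 3610·3.700)/41210 = 1.039 mg/L.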